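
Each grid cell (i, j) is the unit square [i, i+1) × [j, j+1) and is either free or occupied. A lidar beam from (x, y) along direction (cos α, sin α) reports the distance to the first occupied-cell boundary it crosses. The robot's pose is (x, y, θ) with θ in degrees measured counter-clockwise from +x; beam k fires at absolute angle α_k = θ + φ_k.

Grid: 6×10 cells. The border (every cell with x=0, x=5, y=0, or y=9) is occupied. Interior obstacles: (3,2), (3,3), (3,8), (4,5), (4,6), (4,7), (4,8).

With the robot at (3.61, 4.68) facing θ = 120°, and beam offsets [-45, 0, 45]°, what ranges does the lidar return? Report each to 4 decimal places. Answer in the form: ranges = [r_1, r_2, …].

ranges = [1.5068, 4.9883, 2.7021]

beam 1: φ=-45°, α=75°
  dir = (cos 75°, sin 75°) = (0.2588, 0.9659); from cell (3,4)
  next x-line at t=1.5068, next y-line at t=0.3313; Δt_x=3.8637, Δt_y=1.0353
    y: enter (3,5) at t=0.3313
    y: enter (3,6) at t=1.3666
    x: enter (4,6) at t=1.5068 ← occupied
  → r_1 = 1.5068
beam 2: φ=0°, α=120°
  dir = (cos 120°, sin 120°) = (-0.5000, 0.8660); from cell (3,4)
  next x-line at t=1.2200, next y-line at t=0.3695; Δt_x=2.0000, Δt_y=1.1547
    y: enter (3,5) at t=0.3695
    x: enter (2,5) at t=1.2200
    y: enter (2,6) at t=1.5242
    y: enter (2,7) at t=2.6789
    x: enter (1,7) at t=3.2200
    y: enter (1,8) at t=3.8336
    y: enter (1,9) at t=4.9883 ← occupied
  → r_2 = 4.9883
beam 3: φ=45°, α=165°
  dir = (cos 165°, sin 165°) = (-0.9659, 0.2588); from cell (3,4)
  next x-line at t=0.6315, next y-line at t=1.2364; Δt_x=1.0353, Δt_y=3.8637
    x: enter (2,4) at t=0.6315
    y: enter (2,5) at t=1.2364
    x: enter (1,5) at t=1.6668
    x: enter (0,5) at t=2.7021 ← occupied
  → r_3 = 2.7021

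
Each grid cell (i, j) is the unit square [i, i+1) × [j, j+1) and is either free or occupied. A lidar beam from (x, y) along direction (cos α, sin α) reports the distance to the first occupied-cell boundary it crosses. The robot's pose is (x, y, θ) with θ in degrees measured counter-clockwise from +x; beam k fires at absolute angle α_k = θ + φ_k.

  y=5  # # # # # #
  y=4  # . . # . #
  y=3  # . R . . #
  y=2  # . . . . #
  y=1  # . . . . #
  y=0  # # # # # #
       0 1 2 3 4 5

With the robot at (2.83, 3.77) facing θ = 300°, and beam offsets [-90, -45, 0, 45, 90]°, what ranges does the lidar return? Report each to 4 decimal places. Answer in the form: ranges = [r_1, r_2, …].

beam 1: φ=-90°, α=210°
  dir = (cos 210°, sin 210°) = (-0.8660, -0.5000); from cell (2,3)
  next x-line at t=0.9584, next y-line at t=1.5400; Δt_x=1.1547, Δt_y=2.0000
    x: enter (1,3) at t=0.9584
    y: enter (1,2) at t=1.5400
    x: enter (0,2) at t=2.1131 ← occupied
  → r_1 = 2.1131
beam 2: φ=-45°, α=255°
  dir = (cos 255°, sin 255°) = (-0.2588, -0.9659); from cell (2,3)
  next x-line at t=3.2069, next y-line at t=0.7972; Δt_x=3.8637, Δt_y=1.0353
    y: enter (2,2) at t=0.7972
    y: enter (2,1) at t=1.8324
    y: enter (2,0) at t=2.8677 ← occupied
  → r_2 = 2.8677
beam 3: φ=0°, α=300°
  dir = (cos 300°, sin 300°) = (0.5000, -0.8660); from cell (2,3)
  next x-line at t=0.3400, next y-line at t=0.8891; Δt_x=2.0000, Δt_y=1.1547
    x: enter (3,3) at t=0.3400
    y: enter (3,2) at t=0.8891
    y: enter (3,1) at t=2.0438
    x: enter (4,1) at t=2.3400
    y: enter (4,0) at t=3.1985 ← occupied
  → r_3 = 3.1985
beam 4: φ=45°, α=345°
  dir = (cos 345°, sin 345°) = (0.9659, -0.2588); from cell (2,3)
  next x-line at t=0.1760, next y-line at t=2.9751; Δt_x=1.0353, Δt_y=3.8637
    x: enter (3,3) at t=0.1760
    x: enter (4,3) at t=1.2113
    x: enter (5,3) at t=2.2465 ← occupied
  → r_4 = 2.2465
beam 5: φ=90°, α=30°
  dir = (cos 30°, sin 30°) = (0.8660, 0.5000); from cell (2,3)
  next x-line at t=0.1963, next y-line at t=0.4600; Δt_x=1.1547, Δt_y=2.0000
    x: enter (3,3) at t=0.1963
    y: enter (3,4) at t=0.4600 ← occupied
  → r_5 = 0.4600

ranges = [2.1131, 2.8677, 3.1985, 2.2465, 0.4600]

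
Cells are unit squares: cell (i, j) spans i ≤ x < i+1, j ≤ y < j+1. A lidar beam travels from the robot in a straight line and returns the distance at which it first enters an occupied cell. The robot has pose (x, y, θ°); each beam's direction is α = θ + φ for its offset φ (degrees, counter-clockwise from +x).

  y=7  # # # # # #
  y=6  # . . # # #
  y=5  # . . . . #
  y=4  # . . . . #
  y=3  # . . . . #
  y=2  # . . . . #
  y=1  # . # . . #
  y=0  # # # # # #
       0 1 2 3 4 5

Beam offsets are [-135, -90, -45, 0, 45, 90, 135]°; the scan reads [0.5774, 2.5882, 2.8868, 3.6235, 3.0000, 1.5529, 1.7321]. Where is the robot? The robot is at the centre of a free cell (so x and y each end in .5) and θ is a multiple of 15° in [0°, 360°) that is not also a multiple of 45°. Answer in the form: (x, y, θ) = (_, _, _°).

Candidates: 21 free-cell centres × 16 headings = 336 poses. Raycast each; keep the one whose scan matches to 4 dp.
  (1.5, 4.5, 345°): beam 2 = 1.9319 ≠ 2.5882 ✗
  (4.5, 2.5, 75°): beam 1 = 1.0000 ≠ 0.5774 ✗
  (4.5, 3.5, 30°): beam 1 = 2.5882 ≠ 0.5774 ✗
  (2.5, 2.5, 240°): beam 1 = 4.6587 ≠ 0.5774 ✗
  (1.5, 3.5, 210°): beam 1 = 3.6235 ≠ 0.5774 ✗
  …
  (2.5, 2.5, 75°): r_1=0.5774, r_2=2.5882, r_3=2.8868, r_4=3.6235, r_5=3.0000, r_6=1.5529, r_7=1.7321 — all match ✓
Unique over the lattice → pose = (2.5, 2.5, 75°).

(x, y, θ) = (2.5, 2.5, 75°)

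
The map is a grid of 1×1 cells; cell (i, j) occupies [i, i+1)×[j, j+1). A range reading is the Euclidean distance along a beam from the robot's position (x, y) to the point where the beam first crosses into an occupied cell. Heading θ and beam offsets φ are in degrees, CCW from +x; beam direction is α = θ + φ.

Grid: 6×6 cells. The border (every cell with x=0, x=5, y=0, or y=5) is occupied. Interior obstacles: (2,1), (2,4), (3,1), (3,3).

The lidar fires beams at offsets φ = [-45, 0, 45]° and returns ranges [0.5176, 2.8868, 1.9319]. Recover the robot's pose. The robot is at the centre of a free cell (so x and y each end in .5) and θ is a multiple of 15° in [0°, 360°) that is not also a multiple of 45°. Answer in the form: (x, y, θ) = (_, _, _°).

(x, y, θ) = (1.5, 1.5, 60°)

Enumerate (i+0.5, j+0.5, θ) over the 12 free cells and 16 admissible headings. For each, cast all 3 beams and compare to the given ranges.
  (4.5, 1.5, 150°): beam 1 = 1.9319 ≠ 0.5176 ✗
  (1.5, 1.5, 30°): beam 2 = 0.5774 ≠ 2.8868 ✗
  (4.5, 1.5, 240°): beam 2 = 0.5774 ≠ 2.8868 ✗
  (3.5, 4.5, 285°): beam 1 = 0.5774 ≠ 0.5176 ✗
  …
  (1.5, 1.5, 60°): r_1=0.5176, r_2=2.8868, r_3=1.9319 — all match ✓
Unique over the lattice → pose = (1.5, 1.5, 60°).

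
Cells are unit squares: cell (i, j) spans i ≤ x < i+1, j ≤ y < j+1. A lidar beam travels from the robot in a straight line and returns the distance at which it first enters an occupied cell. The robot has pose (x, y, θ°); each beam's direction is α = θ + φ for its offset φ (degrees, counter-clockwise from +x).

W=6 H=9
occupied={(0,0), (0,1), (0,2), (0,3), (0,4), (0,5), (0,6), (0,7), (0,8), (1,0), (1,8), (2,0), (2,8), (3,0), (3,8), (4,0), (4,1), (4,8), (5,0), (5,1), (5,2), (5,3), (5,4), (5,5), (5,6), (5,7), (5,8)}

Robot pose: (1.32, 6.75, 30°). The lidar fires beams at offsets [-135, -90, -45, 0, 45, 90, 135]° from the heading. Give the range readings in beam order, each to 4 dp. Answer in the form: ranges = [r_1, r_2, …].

beam 1: φ=-135°, α=255°
  direction (-0.2588, -0.9659); cell (1,6); t to first gridline: x 1.2364, y 0.7765 (then +3.8637 / +1.0353)
    (1,5) via y @ 0.7765
    (0,5) via x @ 1.2364  # hit
  → r_1 = 1.2364
beam 2: φ=-90°, α=300°
  direction (0.5000, -0.8660); cell (1,6); t to first gridline: x 1.3600, y 0.8660 (then +2.0000 / +1.1547)
    (1,5) via y @ 0.8660
    (2,5) via x @ 1.3600
    (2,4) via y @ 2.0207
    (2,3) via y @ 3.1754
    (3,3) via x @ 3.3600
    (3,2) via y @ 4.3301
    (4,2) via x @ 5.3600
    (4,1) via y @ 5.4848  # hit
  → r_2 = 5.4848
beam 3: φ=-45°, α=345°
  direction (0.9659, -0.2588); cell (1,6); t to first gridline: x 0.7040, y 2.8978 (then +1.0353 / +3.8637)
    (2,6) via x @ 0.7040
    (3,6) via x @ 1.7393
    (4,6) via x @ 2.7745
    (4,5) via y @ 2.8978
    (5,5) via x @ 3.8098  # hit
  → r_3 = 3.8098
beam 4: φ=0°, α=30°
  direction (0.8660, 0.5000); cell (1,6); t to first gridline: x 0.7852, y 0.5000 (then +1.1547 / +2.0000)
    (1,7) via y @ 0.5000
    (2,7) via x @ 0.7852
    (3,7) via x @ 1.9399
    (3,8) via y @ 2.5000  # hit
  → r_4 = 2.5000
beam 5: φ=45°, α=75°
  direction (0.2588, 0.9659); cell (1,6); t to first gridline: x 2.6273, y 0.2588 (then +3.8637 / +1.0353)
    (1,7) via y @ 0.2588
    (1,8) via y @ 1.2941  # hit
  → r_5 = 1.2941
beam 6: φ=90°, α=120°
  direction (-0.5000, 0.8660); cell (1,6); t to first gridline: x 0.6400, y 0.2887 (then +2.0000 / +1.1547)
    (1,7) via y @ 0.2887
    (0,7) via x @ 0.6400  # hit
  → r_6 = 0.6400
beam 7: φ=135°, α=165°
  direction (-0.9659, 0.2588); cell (1,6); t to first gridline: x 0.3313, y 0.9659 (then +1.0353 / +3.8637)
    (0,6) via x @ 0.3313  # hit
  → r_7 = 0.3313

ranges = [1.2364, 5.4848, 3.8098, 2.5000, 1.2941, 0.6400, 0.3313]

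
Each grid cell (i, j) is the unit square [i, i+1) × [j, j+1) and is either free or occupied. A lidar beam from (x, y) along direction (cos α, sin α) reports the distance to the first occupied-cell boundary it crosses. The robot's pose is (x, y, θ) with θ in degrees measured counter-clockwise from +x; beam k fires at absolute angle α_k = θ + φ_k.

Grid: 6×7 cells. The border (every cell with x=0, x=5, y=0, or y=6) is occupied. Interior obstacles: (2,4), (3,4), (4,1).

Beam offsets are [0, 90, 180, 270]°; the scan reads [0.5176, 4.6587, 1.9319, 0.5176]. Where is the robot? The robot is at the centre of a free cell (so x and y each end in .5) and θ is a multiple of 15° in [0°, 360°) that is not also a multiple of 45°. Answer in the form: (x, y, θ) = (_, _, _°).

(x, y, θ) = (1.5, 5.5, 195°)

The pose lattice has 17·16 = 272 candidates. Test each by forward raycasting.
  (1.5, 1.5, 300°): beam 1 = 0.5774 ≠ 0.5176 ✗
  (1.5, 2.5, 60°): beam 1 = 1.7321 ≠ 0.5176 ✗
  (3.5, 5.5, 285°): beam 2 = 1.5529 ≠ 4.6587 ✗
  (4.5, 3.5, 105°): beam 1 = 2.5882 ≠ 0.5176 ✗
  (1.5, 3.5, 285°): beam 1 = 2.5882 ≠ 0.5176 ✗
  …
  (1.5, 5.5, 195°): r_1=0.5176, r_2=4.6587, r_3=1.9319, r_4=0.5176 — all match ✓
No second candidate reproduces the full scan.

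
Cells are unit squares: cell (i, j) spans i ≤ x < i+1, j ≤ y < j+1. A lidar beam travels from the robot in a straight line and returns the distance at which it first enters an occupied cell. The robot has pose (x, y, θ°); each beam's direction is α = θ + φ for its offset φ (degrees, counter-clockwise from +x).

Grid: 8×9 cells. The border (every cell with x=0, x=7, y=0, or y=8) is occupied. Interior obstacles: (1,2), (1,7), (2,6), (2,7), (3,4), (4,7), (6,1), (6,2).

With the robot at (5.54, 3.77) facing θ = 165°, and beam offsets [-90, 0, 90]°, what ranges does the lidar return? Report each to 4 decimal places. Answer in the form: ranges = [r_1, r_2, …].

ranges = [4.3792, 1.5943, 2.8677]

beam 1: φ=-90°, α=75°
  d=(0.2588,0.9659)  start (5,3)  tX=1.7773 tY=0.2381  stride 1/|dx|=3.8637 1/|dy|=1.0353
    cross y-line → (5,4), t=0.2381
    cross y-line → (5,5), t=1.2734
    cross x-line → (6,5), t=1.7773
    cross y-line → (6,6), t=2.3087
    cross y-line → (6,7), t=3.3439
    cross y-line → (6,8), t=4.3792 (wall)
  → r_1 = 4.3792
beam 2: φ=0°, α=165°
  d=(-0.9659,0.2588)  start (5,3)  tX=0.5590 tY=0.8887  stride 1/|dx|=1.0353 1/|dy|=3.8637
    cross x-line → (4,3), t=0.5590
    cross y-line → (4,4), t=0.8887
    cross x-line → (3,4), t=1.5943 (wall)
  → r_2 = 1.5943
beam 3: φ=90°, α=255°
  d=(-0.2588,-0.9659)  start (5,3)  tX=2.0864 tY=0.7972  stride 1/|dx|=3.8637 1/|dy|=1.0353
    cross y-line → (5,2), t=0.7972
    cross y-line → (5,1), t=1.8324
    cross x-line → (4,1), t=2.0864
    cross y-line → (4,0), t=2.8677 (wall)
  → r_3 = 2.8677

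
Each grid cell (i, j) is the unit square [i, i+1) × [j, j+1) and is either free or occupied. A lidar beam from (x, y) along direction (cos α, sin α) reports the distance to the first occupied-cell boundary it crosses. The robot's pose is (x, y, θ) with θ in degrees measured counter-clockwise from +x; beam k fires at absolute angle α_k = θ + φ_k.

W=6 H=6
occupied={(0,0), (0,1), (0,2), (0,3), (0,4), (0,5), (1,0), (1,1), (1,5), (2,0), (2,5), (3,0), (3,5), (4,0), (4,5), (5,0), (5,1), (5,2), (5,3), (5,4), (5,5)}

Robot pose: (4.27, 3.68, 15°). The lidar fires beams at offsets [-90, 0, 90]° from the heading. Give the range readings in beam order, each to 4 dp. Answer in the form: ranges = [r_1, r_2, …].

ranges = [2.7745, 0.7558, 1.3666]

beam 1: φ=-90°, α=285°
  cosα=0.2588 sinα=-0.9659 | (4,3) | tMaxX 2.8205 tMaxY 0.7040 | tΔX 3.8637 tΔY 1.0353
    t=0.7040 [y] (4,2)
    t=1.7393 [y] (4,1)
    t=2.7745 [y] (4,0) — stop
  → r_1 = 2.7745
beam 2: φ=0°, α=15°
  cosα=0.9659 sinα=0.2588 | (4,3) | tMaxX 0.7558 tMaxY 1.2364 | tΔX 1.0353 tΔY 3.8637
    t=0.7558 [x] (5,3) — stop
  → r_2 = 0.7558
beam 3: φ=90°, α=105°
  cosα=-0.2588 sinα=0.9659 | (4,3) | tMaxX 1.0432 tMaxY 0.3313 | tΔX 3.8637 tΔY 1.0353
    t=0.3313 [y] (4,4)
    t=1.0432 [x] (3,4)
    t=1.3666 [y] (3,5) — stop
  → r_3 = 1.3666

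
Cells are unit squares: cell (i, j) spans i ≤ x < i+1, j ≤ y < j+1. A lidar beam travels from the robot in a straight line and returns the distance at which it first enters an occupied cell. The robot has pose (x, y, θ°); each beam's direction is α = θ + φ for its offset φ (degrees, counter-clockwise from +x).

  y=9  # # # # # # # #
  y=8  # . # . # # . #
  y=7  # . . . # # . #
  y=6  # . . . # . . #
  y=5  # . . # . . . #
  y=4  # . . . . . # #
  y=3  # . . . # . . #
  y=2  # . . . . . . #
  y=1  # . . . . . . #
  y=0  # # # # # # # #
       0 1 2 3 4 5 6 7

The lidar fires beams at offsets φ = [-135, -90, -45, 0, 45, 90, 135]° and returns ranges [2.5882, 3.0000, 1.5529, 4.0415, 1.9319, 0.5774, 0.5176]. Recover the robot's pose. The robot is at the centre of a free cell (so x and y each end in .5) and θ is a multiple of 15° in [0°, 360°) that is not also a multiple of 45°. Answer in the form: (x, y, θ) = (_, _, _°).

The pose lattice has 39·16 = 624 candidates. Test each by forward raycasting.
  (3.5, 2.5, 75°): beam 1 = 1.7321 ≠ 2.5882 ✗
  (3.5, 2.5, 330°): beam 2 = 1.7321 ≠ 3.0000 ✗
  (3.5, 1.5, 195°): beam 1 = 1.7321 ≠ 2.5882 ✗
  …
  (4.5, 1.5, 150°): r_1=2.5882, r_2=3.0000, r_3=1.5529, r_4=4.0415, r_5=1.9319, r_6=0.5774, r_7=0.5176 — all match ✓
Unique over the lattice → pose = (4.5, 1.5, 150°).

(x, y, θ) = (4.5, 1.5, 150°)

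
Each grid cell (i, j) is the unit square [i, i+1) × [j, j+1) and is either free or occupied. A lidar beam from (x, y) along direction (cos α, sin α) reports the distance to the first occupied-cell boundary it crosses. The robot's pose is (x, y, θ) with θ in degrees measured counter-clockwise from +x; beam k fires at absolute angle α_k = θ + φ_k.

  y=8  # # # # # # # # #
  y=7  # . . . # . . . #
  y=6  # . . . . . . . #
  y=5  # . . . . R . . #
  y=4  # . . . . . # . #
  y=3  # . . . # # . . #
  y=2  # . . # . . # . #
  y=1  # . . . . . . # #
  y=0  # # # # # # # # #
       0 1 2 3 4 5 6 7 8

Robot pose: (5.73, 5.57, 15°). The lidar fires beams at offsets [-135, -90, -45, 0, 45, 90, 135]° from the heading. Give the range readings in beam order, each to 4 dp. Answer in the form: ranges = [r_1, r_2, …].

beam 1: φ=-135°, α=240°
  d=(-0.5000,-0.8660)  start (5,5)  tX=1.4600 tY=0.6582  stride 1/|dx|=2.0000 1/|dy|=1.1547
    cross y-line → (5,4), t=0.6582
    cross x-line → (4,4), t=1.4600
    cross y-line → (4,3), t=1.8129 (wall)
  → r_1 = 1.8129
beam 2: φ=-90°, α=285°
  d=(0.2588,-0.9659)  start (5,5)  tX=1.0432 tY=0.5901  stride 1/|dx|=3.8637 1/|dy|=1.0353
    cross y-line → (5,4), t=0.5901
    cross x-line → (6,4), t=1.0432 (wall)
  → r_2 = 1.0432
beam 3: φ=-45°, α=330°
  d=(0.8660,-0.5000)  start (5,5)  tX=0.3118 tY=1.1400  stride 1/|dx|=1.1547 1/|dy|=2.0000
    cross x-line → (6,5), t=0.3118
    cross y-line → (6,4), t=1.1400 (wall)
  → r_3 = 1.1400
beam 4: φ=0°, α=15°
  d=(0.9659,0.2588)  start (5,5)  tX=0.2795 tY=1.6614  stride 1/|dx|=1.0353 1/|dy|=3.8637
    cross x-line → (6,5), t=0.2795
    cross x-line → (7,5), t=1.3148
    cross y-line → (7,6), t=1.6614
    cross x-line → (8,6), t=2.3501 (wall)
  → r_4 = 2.3501
beam 5: φ=45°, α=60°
  d=(0.5000,0.8660)  start (5,5)  tX=0.5400 tY=0.4965  stride 1/|dx|=2.0000 1/|dy|=1.1547
    cross y-line → (5,6), t=0.4965
    cross x-line → (6,6), t=0.5400
    cross y-line → (6,7), t=1.6512
    cross x-line → (7,7), t=2.5400
    cross y-line → (7,8), t=2.8059 (wall)
  → r_5 = 2.8059
beam 6: φ=90°, α=105°
  d=(-0.2588,0.9659)  start (5,5)  tX=2.8205 tY=0.4452  stride 1/|dx|=3.8637 1/|dy|=1.0353
    cross y-line → (5,6), t=0.4452
    cross y-line → (5,7), t=1.4804
    cross y-line → (5,8), t=2.5157 (wall)
  → r_6 = 2.5157
beam 7: φ=135°, α=150°
  d=(-0.8660,0.5000)  start (5,5)  tX=0.8429 tY=0.8600  stride 1/|dx|=1.1547 1/|dy|=2.0000
    cross x-line → (4,5), t=0.8429
    cross y-line → (4,6), t=0.8600
    cross x-line → (3,6), t=1.9976
    cross y-line → (3,7), t=2.8600
    cross x-line → (2,7), t=3.1523
    cross x-line → (1,7), t=4.3070
    cross y-line → (1,8), t=4.8600 (wall)
  → r_7 = 4.8600

ranges = [1.8129, 1.0432, 1.1400, 2.3501, 2.8059, 2.5157, 4.8600]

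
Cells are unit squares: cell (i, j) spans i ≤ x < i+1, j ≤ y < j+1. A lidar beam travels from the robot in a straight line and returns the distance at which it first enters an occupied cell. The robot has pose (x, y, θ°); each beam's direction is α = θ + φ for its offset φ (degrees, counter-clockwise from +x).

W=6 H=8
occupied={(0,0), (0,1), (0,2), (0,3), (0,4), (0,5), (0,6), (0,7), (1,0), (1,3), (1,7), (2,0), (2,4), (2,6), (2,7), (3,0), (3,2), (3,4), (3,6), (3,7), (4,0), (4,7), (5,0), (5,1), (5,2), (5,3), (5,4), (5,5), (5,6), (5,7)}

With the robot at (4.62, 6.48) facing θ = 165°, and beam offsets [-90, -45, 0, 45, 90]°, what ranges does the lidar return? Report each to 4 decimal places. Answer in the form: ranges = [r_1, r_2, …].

beam 1: φ=-90°, α=75°
  direction (0.2588, 0.9659); cell (4,6); t to first gridline: x 1.4682, y 0.5383 (then +3.8637 / +1.0353)
    (4,7) via y @ 0.5383  # hit
  → r_1 = 0.5383
beam 2: φ=-45°, α=120°
  direction (-0.5000, 0.8660); cell (4,6); t to first gridline: x 1.2400, y 0.6004 (then +2.0000 / +1.1547)
    (4,7) via y @ 0.6004  # hit
  → r_2 = 0.6004
beam 3: φ=0°, α=165°
  direction (-0.9659, 0.2588); cell (4,6); t to first gridline: x 0.6419, y 2.0091 (then +1.0353 / +3.8637)
    (3,6) via x @ 0.6419  # hit
  → r_3 = 0.6419
beam 4: φ=45°, α=210°
  direction (-0.8660, -0.5000); cell (4,6); t to first gridline: x 0.7159, y 0.9600 (then +1.1547 / +2.0000)
    (3,6) via x @ 0.7159  # hit
  → r_4 = 0.7159
beam 5: φ=90°, α=255°
  direction (-0.2588, -0.9659); cell (4,6); t to first gridline: x 2.3955, y 0.4969 (then +3.8637 / +1.0353)
    (4,5) via y @ 0.4969
    (4,4) via y @ 1.5322
    (3,4) via x @ 2.3955  # hit
  → r_5 = 2.3955

ranges = [0.5383, 0.6004, 0.6419, 0.7159, 2.3955]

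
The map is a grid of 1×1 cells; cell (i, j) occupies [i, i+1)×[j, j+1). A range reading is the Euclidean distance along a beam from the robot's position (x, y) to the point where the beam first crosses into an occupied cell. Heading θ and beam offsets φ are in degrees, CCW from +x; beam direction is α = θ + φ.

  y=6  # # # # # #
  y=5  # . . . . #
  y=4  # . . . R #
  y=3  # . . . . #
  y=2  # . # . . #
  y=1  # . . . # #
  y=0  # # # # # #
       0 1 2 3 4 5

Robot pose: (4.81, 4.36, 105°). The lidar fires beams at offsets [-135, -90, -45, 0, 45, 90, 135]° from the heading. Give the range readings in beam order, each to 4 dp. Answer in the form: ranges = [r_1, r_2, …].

beam 1: φ=-135°, α=330°
  dir = (cos 330°, sin 330°) = (0.8660, -0.5000); from cell (4,4)
  next x-line at t=0.2194, next y-line at t=0.7200; Δt_x=1.1547, Δt_y=2.0000
    x: enter (5,4) at t=0.2194 ← occupied
  → r_1 = 0.2194
beam 2: φ=-90°, α=15°
  dir = (cos 15°, sin 15°) = (0.9659, 0.2588); from cell (4,4)
  next x-line at t=0.1967, next y-line at t=2.4728; Δt_x=1.0353, Δt_y=3.8637
    x: enter (5,4) at t=0.1967 ← occupied
  → r_2 = 0.1967
beam 3: φ=-45°, α=60°
  dir = (cos 60°, sin 60°) = (0.5000, 0.8660); from cell (4,4)
  next x-line at t=0.3800, next y-line at t=0.7390; Δt_x=2.0000, Δt_y=1.1547
    x: enter (5,4) at t=0.3800 ← occupied
  → r_3 = 0.3800
beam 4: φ=0°, α=105°
  dir = (cos 105°, sin 105°) = (-0.2588, 0.9659); from cell (4,4)
  next x-line at t=3.1296, next y-line at t=0.6626; Δt_x=3.8637, Δt_y=1.0353
    y: enter (4,5) at t=0.6626
    y: enter (4,6) at t=1.6979 ← occupied
  → r_4 = 1.6979
beam 5: φ=45°, α=150°
  dir = (cos 150°, sin 150°) = (-0.8660, 0.5000); from cell (4,4)
  next x-line at t=0.9353, next y-line at t=1.2800; Δt_x=1.1547, Δt_y=2.0000
    x: enter (3,4) at t=0.9353
    y: enter (3,5) at t=1.2800
    x: enter (2,5) at t=2.0900
    x: enter (1,5) at t=3.2447
    y: enter (1,6) at t=3.2800 ← occupied
  → r_5 = 3.2800
beam 6: φ=90°, α=195°
  dir = (cos 195°, sin 195°) = (-0.9659, -0.2588); from cell (4,4)
  next x-line at t=0.8386, next y-line at t=1.3909; Δt_x=1.0353, Δt_y=3.8637
    x: enter (3,4) at t=0.8386
    y: enter (3,3) at t=1.3909
    x: enter (2,3) at t=1.8738
    x: enter (1,3) at t=2.9091
    x: enter (0,3) at t=3.9444 ← occupied
  → r_6 = 3.9444
beam 7: φ=135°, α=240°
  dir = (cos 240°, sin 240°) = (-0.5000, -0.8660); from cell (4,4)
  next x-line at t=1.6200, next y-line at t=0.4157; Δt_x=2.0000, Δt_y=1.1547
    y: enter (4,3) at t=0.4157
    y: enter (4,2) at t=1.5704
    x: enter (3,2) at t=1.6200
    y: enter (3,1) at t=2.7251
    x: enter (2,1) at t=3.6200
    y: enter (2,0) at t=3.8798 ← occupied
  → r_7 = 3.8798

ranges = [0.2194, 0.1967, 0.3800, 1.6979, 3.2800, 3.9444, 3.8798]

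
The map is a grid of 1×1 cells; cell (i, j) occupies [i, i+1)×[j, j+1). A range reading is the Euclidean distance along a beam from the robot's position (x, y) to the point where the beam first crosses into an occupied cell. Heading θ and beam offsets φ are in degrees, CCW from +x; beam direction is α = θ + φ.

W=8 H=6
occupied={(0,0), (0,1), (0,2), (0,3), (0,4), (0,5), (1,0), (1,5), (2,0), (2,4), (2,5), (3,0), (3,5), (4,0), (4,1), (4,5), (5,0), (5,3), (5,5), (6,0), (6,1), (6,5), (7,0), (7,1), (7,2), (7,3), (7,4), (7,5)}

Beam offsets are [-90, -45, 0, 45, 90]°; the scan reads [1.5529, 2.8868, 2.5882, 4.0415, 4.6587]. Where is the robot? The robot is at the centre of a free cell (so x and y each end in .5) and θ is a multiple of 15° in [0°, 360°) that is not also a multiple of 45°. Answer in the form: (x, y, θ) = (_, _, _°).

(x, y, θ) = (2.5, 3.5, 285°)

The pose lattice has 20·16 = 320 candidates. Test each by forward raycasting.
  (2.5, 1.5, 30°): beam 1 = 0.5774 ≠ 1.5529 ✗
  (5.5, 4.5, 150°): beam 1 = 0.5774 ≠ 1.5529 ✗
  (2.5, 3.5, 255°): beam 2 = 1.7321 ≠ 2.8868 ✗
  (2.5, 1.5, 150°): beam 1 = 4.0415 ≠ 1.5529 ✗
  …
  (2.5, 3.5, 285°): r_1=1.5529, r_2=2.8868, r_3=2.5882, r_4=4.0415, r_5=4.6587 — all match ✓
Only this pose fits every beam.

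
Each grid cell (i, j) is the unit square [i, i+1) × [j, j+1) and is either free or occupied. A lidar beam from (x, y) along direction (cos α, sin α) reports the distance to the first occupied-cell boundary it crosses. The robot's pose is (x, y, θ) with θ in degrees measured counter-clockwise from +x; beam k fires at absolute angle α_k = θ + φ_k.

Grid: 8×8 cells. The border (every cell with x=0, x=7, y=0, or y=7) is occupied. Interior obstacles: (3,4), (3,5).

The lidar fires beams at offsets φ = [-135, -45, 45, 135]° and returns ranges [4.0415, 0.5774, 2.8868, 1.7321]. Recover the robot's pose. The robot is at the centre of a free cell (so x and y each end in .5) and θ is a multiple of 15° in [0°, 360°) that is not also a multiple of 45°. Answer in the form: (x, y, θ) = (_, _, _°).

Candidates: 34 free-cell centres × 16 headings = 544 poses. Raycast each; keep the one whose scan matches to 4 dp.
  (5.5, 6.5, 60°): beam 1 = 5.6940 ≠ 4.0415 ✗
  (6.5, 4.5, 210°): beam 1 = 1.9319 ≠ 4.0415 ✗
  (3.5, 2.5, 300°): beam 1 = 2.5882 ≠ 4.0415 ✗
  (4.5, 5.5, 30°): beam 1 = 4.6587 ≠ 4.0415 ✗
  …
  (2.5, 4.5, 75°): r_1=4.0415, r_2=0.5774, r_3=2.8868, r_4=1.7321 — all match ✓
Only this pose fits every beam.

(x, y, θ) = (2.5, 4.5, 75°)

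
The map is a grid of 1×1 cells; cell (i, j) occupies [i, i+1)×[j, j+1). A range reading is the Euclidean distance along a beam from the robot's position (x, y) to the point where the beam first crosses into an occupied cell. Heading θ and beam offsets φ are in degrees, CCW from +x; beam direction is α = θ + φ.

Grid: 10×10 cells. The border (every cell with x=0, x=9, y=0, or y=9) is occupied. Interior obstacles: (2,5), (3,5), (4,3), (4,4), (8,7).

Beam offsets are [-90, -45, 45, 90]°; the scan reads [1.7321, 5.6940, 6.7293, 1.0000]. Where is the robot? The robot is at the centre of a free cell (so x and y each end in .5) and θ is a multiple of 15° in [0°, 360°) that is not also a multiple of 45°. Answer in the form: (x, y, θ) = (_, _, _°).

Candidates: 59 free-cell centres × 16 headings = 944 poses. Raycast each; keep the one whose scan matches to 4 dp.
  (6.5, 4.5, 120°): beam 1 = 2.8868 ≠ 1.7321 ✗
  (3.5, 3.5, 75°): beam 1 = 0.5176 ≠ 1.7321 ✗
  (5.5, 2.5, 150°): beam 1 = 5.1962 ≠ 1.7321 ✗
  (6.5, 6.5, 300°): beam 1 = 2.8868 ≠ 1.7321 ✗
  …
  (7.5, 1.5, 120°): r_1=1.7321, r_2=5.6940, r_3=6.7293, r_4=1.0000 — all match ✓
No second candidate reproduces the full scan.

(x, y, θ) = (7.5, 1.5, 120°)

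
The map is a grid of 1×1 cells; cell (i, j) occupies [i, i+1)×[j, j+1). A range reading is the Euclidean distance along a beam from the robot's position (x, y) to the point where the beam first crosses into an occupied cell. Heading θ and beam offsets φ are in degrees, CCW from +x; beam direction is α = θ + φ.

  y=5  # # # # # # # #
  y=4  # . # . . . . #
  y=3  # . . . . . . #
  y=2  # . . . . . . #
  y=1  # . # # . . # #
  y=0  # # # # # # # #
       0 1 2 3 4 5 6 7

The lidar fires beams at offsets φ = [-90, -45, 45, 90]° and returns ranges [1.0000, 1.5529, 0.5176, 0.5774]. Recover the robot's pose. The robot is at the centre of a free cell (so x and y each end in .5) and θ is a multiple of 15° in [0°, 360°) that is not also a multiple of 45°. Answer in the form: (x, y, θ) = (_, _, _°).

(x, y, θ) = (1.5, 3.5, 120°)

The pose lattice has 20·16 = 320 candidates. Test each by forward raycasting.
  (1.5, 3.5, 240°): beam 1 = 0.5774 ≠ 1.0000 ✗
  (6.5, 3.5, 75°): beam 1 = 0.5176 ≠ 1.0000 ✗
  (1.5, 4.5, 210°): beam 1 = 0.5774 ≠ 1.0000 ✗
  …
  (1.5, 3.5, 120°): r_1=1.0000, r_2=1.5529, r_3=0.5176, r_4=0.5774 — all match ✓
Only this pose fits every beam.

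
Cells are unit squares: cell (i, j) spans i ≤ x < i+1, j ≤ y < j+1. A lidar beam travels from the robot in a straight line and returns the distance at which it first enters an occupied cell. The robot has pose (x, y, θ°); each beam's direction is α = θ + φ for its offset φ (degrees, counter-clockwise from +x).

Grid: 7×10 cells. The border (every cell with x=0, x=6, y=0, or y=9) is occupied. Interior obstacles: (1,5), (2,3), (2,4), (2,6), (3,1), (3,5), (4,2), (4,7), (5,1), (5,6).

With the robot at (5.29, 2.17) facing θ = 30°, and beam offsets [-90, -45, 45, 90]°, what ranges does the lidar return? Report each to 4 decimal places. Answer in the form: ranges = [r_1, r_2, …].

ranges = [0.1963, 0.6568, 2.7432, 0.5800]

beam 1: φ=-90°, α=300°
  cosα=0.5000 sinα=-0.8660 | (5,2) | tMaxX 1.4200 tMaxY 0.1963 | tΔX 2.0000 tΔY 1.1547
    t=0.1963 [y] (5,1) — stop
  → r_1 = 0.1963
beam 2: φ=-45°, α=345°
  cosα=0.9659 sinα=-0.2588 | (5,2) | tMaxX 0.7350 tMaxY 0.6568 | tΔX 1.0353 tΔY 3.8637
    t=0.6568 [y] (5,1) — stop
  → r_2 = 0.6568
beam 3: φ=45°, α=75°
  cosα=0.2588 sinα=0.9659 | (5,2) | tMaxX 2.7432 tMaxY 0.8593 | tΔX 3.8637 tΔY 1.0353
    t=0.8593 [y] (5,3)
    t=1.8946 [y] (5,4)
    t=2.7432 [x] (6,4) — stop
  → r_3 = 2.7432
beam 4: φ=90°, α=120°
  cosα=-0.5000 sinα=0.8660 | (5,2) | tMaxX 0.5800 tMaxY 0.9584 | tΔX 2.0000 tΔY 1.1547
    t=0.5800 [x] (4,2) — stop
  → r_4 = 0.5800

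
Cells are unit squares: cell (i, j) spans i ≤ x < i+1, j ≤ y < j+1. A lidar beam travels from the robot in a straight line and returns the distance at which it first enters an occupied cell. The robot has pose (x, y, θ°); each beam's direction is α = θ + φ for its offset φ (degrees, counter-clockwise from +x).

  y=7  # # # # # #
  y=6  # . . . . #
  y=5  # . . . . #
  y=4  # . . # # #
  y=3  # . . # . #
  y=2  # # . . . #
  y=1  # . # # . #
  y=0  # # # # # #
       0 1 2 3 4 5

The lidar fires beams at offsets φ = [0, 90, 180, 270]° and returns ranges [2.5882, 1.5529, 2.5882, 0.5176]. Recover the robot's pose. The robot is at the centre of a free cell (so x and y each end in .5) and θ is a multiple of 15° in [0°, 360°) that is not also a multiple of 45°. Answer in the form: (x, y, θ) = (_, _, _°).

(x, y, θ) = (2.5, 4.5, 105°)

The pose lattice has 18·16 = 288 candidates. Test each by forward raycasting.
  (1.5, 4.5, 240°): beam 1 = 1.0000 ≠ 2.5882 ✗
  (1.5, 1.5, 165°): beam 1 = 0.5176 ≠ 2.5882 ✗
  (2.5, 6.5, 105°): beam 1 = 0.5176 ≠ 2.5882 ✗
  …
  (2.5, 4.5, 105°): r_1=2.5882, r_2=1.5529, r_3=2.5882, r_4=0.5176 — all match ✓
Unique over the lattice → pose = (2.5, 4.5, 105°).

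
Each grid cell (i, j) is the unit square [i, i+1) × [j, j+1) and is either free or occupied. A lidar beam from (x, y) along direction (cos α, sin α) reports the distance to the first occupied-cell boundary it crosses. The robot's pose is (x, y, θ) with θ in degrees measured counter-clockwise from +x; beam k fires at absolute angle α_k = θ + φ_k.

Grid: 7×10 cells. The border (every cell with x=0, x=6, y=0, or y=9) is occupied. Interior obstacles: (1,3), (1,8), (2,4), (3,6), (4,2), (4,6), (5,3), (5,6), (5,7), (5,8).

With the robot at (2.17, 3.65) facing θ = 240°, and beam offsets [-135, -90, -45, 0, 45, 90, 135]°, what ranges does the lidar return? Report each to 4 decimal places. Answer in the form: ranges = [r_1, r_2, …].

beam 1: φ=-135°, α=105°
  dir = (cos 105°, sin 105°) = (-0.2588, 0.9659); from cell (2,3)
  next x-line at t=0.6568, next y-line at t=0.3623; Δt_x=3.8637, Δt_y=1.0353
    y: enter (2,4) at t=0.3623 ← occupied
  → r_1 = 0.3623
beam 2: φ=-90°, α=150°
  dir = (cos 150°, sin 150°) = (-0.8660, 0.5000); from cell (2,3)
  next x-line at t=0.1963, next y-line at t=0.7000; Δt_x=1.1547, Δt_y=2.0000
    x: enter (1,3) at t=0.1963 ← occupied
  → r_2 = 0.1963
beam 3: φ=-45°, α=195°
  dir = (cos 195°, sin 195°) = (-0.9659, -0.2588); from cell (2,3)
  next x-line at t=0.1760, next y-line at t=2.5114; Δt_x=1.0353, Δt_y=3.8637
    x: enter (1,3) at t=0.1760 ← occupied
  → r_3 = 0.1760
beam 4: φ=0°, α=240°
  dir = (cos 240°, sin 240°) = (-0.5000, -0.8660); from cell (2,3)
  next x-line at t=0.3400, next y-line at t=0.7506; Δt_x=2.0000, Δt_y=1.1547
    x: enter (1,3) at t=0.3400 ← occupied
  → r_4 = 0.3400
beam 5: φ=45°, α=285°
  dir = (cos 285°, sin 285°) = (0.2588, -0.9659); from cell (2,3)
  next x-line at t=3.2069, next y-line at t=0.6729; Δt_x=3.8637, Δt_y=1.0353
    y: enter (2,2) at t=0.6729
    y: enter (2,1) at t=1.7082
    y: enter (2,0) at t=2.7435 ← occupied
  → r_5 = 2.7435
beam 6: φ=90°, α=330°
  dir = (cos 330°, sin 330°) = (0.8660, -0.5000); from cell (2,3)
  next x-line at t=0.9584, next y-line at t=1.3000; Δt_x=1.1547, Δt_y=2.0000
    x: enter (3,3) at t=0.9584
    y: enter (3,2) at t=1.3000
    x: enter (4,2) at t=2.1131 ← occupied
  → r_6 = 2.1131
beam 7: φ=135°, α=15°
  dir = (cos 15°, sin 15°) = (0.9659, 0.2588); from cell (2,3)
  next x-line at t=0.8593, next y-line at t=1.3523; Δt_x=1.0353, Δt_y=3.8637
    x: enter (3,3) at t=0.8593
    y: enter (3,4) at t=1.3523
    x: enter (4,4) at t=1.8946
    x: enter (5,4) at t=2.9298
    x: enter (6,4) at t=3.9651 ← occupied
  → r_7 = 3.9651

ranges = [0.3623, 0.1963, 0.1760, 0.3400, 2.7435, 2.1131, 3.9651]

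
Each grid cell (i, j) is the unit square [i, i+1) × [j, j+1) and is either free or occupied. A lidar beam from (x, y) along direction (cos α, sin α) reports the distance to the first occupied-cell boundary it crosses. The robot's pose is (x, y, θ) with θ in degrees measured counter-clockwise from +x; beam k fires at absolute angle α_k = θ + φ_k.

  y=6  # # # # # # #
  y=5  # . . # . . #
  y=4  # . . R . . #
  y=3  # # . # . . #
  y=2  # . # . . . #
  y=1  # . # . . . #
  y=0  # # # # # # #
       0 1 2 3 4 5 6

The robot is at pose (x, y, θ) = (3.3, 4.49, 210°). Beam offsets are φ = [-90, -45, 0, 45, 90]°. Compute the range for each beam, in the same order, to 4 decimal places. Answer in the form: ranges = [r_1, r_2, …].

beam 1: φ=-90°, α=120°
  d=(-0.5000,0.8660)  start (3,4)  tX=0.6000 tY=0.5889  stride 1/|dx|=2.0000 1/|dy|=1.1547
    cross y-line → (3,5), t=0.5889 (wall)
  → r_1 = 0.5889
beam 2: φ=-45°, α=165°
  d=(-0.9659,0.2588)  start (3,4)  tX=0.3106 tY=1.9705  stride 1/|dx|=1.0353 1/|dy|=3.8637
    cross x-line → (2,4), t=0.3106
    cross x-line → (1,4), t=1.3459
    cross y-line → (1,5), t=1.9705
    cross x-line → (0,5), t=2.3811 (wall)
  → r_2 = 2.3811
beam 3: φ=0°, α=210°
  d=(-0.8660,-0.5000)  start (3,4)  tX=0.3464 tY=0.9800  stride 1/|dx|=1.1547 1/|dy|=2.0000
    cross x-line → (2,4), t=0.3464
    cross y-line → (2,3), t=0.9800
    cross x-line → (1,3), t=1.5011 (wall)
  → r_3 = 1.5011
beam 4: φ=45°, α=255°
  d=(-0.2588,-0.9659)  start (3,4)  tX=1.1591 tY=0.5073  stride 1/|dx|=3.8637 1/|dy|=1.0353
    cross y-line → (3,3), t=0.5073 (wall)
  → r_4 = 0.5073
beam 5: φ=90°, α=300°
  d=(0.5000,-0.8660)  start (3,4)  tX=1.4000 tY=0.5658  stride 1/|dx|=2.0000 1/|dy|=1.1547
    cross y-line → (3,3), t=0.5658 (wall)
  → r_5 = 0.5658

ranges = [0.5889, 2.3811, 1.5011, 0.5073, 0.5658]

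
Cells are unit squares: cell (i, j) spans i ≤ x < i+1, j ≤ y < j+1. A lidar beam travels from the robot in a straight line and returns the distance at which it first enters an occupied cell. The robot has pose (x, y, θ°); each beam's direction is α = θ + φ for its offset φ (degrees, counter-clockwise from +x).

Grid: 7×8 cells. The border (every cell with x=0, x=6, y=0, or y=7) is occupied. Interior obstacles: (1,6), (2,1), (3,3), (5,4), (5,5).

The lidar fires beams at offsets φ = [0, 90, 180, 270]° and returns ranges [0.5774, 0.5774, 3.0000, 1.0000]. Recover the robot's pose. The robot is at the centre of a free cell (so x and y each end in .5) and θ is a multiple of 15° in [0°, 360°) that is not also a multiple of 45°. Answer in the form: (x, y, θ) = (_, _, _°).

(x, y, θ) = (5.5, 3.5, 30°)

The pose lattice has 25·16 = 400 candidates. Test each by forward raycasting.
  (1.5, 4.5, 210°): beam 2 = 2.8868 ≠ 0.5774 ✗
  (1.5, 2.5, 120°): beam 1 = 1.0000 ≠ 0.5774 ✗
  (5.5, 2.5, 15°): beam 1 = 0.5176 ≠ 0.5774 ✗
  (2.5, 6.5, 300°): beam 1 = 2.8868 ≠ 0.5774 ✗
  …
  (5.5, 3.5, 30°): r_1=0.5774, r_2=0.5774, r_3=3.0000, r_4=1.0000 — all match ✓
Only this pose fits every beam.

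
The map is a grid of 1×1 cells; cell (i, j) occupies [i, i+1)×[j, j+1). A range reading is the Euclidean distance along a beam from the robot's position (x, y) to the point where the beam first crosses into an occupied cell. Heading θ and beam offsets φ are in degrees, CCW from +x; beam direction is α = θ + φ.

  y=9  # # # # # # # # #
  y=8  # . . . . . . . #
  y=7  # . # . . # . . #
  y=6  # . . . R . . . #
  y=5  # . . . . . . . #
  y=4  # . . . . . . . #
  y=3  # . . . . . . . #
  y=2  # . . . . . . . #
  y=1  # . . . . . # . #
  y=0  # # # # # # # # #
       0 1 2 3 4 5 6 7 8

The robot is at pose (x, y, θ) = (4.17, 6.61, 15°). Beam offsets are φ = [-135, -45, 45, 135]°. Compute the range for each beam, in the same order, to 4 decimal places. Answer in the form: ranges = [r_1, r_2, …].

beam 1: φ=-135°, α=240°
  dir = (cos 240°, sin 240°) = (-0.5000, -0.8660); from cell (4,6)
  next x-line at t=0.3400, next y-line at t=0.7044; Δt_x=2.0000, Δt_y=1.1547
    x: enter (3,6) at t=0.3400
    y: enter (3,5) at t=0.7044
    y: enter (3,4) at t=1.8591
    x: enter (2,4) at t=2.3400
    y: enter (2,3) at t=3.0138
    y: enter (2,2) at t=4.1685
    x: enter (1,2) at t=4.3400
    y: enter (1,1) at t=5.3232
    x: enter (0,1) at t=6.3400 ← occupied
  → r_1 = 6.3400
beam 2: φ=-45°, α=330°
  dir = (cos 330°, sin 330°) = (0.8660, -0.5000); from cell (4,6)
  next x-line at t=0.9584, next y-line at t=1.2200; Δt_x=1.1547, Δt_y=2.0000
    x: enter (5,6) at t=0.9584
    y: enter (5,5) at t=1.2200
    x: enter (6,5) at t=2.1131
    y: enter (6,4) at t=3.2200
    x: enter (7,4) at t=3.2678
    x: enter (8,4) at t=4.4225 ← occupied
  → r_2 = 4.4225
beam 3: φ=45°, α=60°
  dir = (cos 60°, sin 60°) = (0.5000, 0.8660); from cell (4,6)
  next x-line at t=1.6600, next y-line at t=0.4503; Δt_x=2.0000, Δt_y=1.1547
    y: enter (4,7) at t=0.4503
    y: enter (4,8) at t=1.6050
    x: enter (5,8) at t=1.6600
    y: enter (5,9) at t=2.7597 ← occupied
  → r_3 = 2.7597
beam 4: φ=135°, α=150°
  dir = (cos 150°, sin 150°) = (-0.8660, 0.5000); from cell (4,6)
  next x-line at t=0.1963, next y-line at t=0.7800; Δt_x=1.1547, Δt_y=2.0000
    x: enter (3,6) at t=0.1963
    y: enter (3,7) at t=0.7800
    x: enter (2,7) at t=1.3510 ← occupied
  → r_4 = 1.3510

ranges = [6.3400, 4.4225, 2.7597, 1.3510]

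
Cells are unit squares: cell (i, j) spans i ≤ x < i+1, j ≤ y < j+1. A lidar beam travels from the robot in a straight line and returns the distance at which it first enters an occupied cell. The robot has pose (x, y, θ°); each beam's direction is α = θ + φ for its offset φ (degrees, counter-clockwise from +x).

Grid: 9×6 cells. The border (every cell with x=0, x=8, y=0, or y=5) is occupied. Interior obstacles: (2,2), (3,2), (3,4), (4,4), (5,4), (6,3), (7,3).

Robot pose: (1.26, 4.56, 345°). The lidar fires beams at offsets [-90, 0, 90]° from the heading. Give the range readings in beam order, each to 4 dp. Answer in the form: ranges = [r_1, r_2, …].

beam 1: φ=-90°, α=255°
  direction (-0.2588, -0.9659); cell (1,4); t to first gridline: x 1.0046, y 0.5798 (then +3.8637 / +1.0353)
    (1,3) via y @ 0.5798
    (0,3) via x @ 1.0046  # hit
  → r_1 = 1.0046
beam 2: φ=0°, α=345°
  direction (0.9659, -0.2588); cell (1,4); t to first gridline: x 0.7661, y 2.1637 (then +1.0353 / +3.8637)
    (2,4) via x @ 0.7661
    (3,4) via x @ 1.8014  # hit
  → r_2 = 1.8014
beam 3: φ=90°, α=75°
  direction (0.2588, 0.9659); cell (1,4); t to first gridline: x 2.8591, y 0.4555 (then +3.8637 / +1.0353)
    (1,5) via y @ 0.4555  # hit
  → r_3 = 0.4555

ranges = [1.0046, 1.8014, 0.4555]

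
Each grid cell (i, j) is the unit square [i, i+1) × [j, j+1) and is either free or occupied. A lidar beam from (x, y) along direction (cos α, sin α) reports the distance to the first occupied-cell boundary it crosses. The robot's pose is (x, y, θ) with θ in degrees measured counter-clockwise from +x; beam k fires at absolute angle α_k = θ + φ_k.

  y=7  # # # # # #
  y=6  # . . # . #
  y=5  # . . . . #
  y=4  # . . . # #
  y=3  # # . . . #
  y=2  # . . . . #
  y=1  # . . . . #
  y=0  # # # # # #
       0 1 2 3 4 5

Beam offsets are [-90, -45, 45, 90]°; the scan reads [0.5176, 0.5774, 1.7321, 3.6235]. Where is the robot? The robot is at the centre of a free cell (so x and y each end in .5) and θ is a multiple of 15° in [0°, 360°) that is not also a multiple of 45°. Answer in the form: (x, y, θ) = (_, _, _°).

Candidates: 21 free-cell centres × 16 headings = 336 poses. Raycast each; keep the one whose scan matches to 4 dp.
  (3.5, 1.5, 60°): beam 1 = 1.0000 ≠ 0.5176 ✗
  (2.5, 1.5, 60°): beam 1 = 1.0000 ≠ 0.5176 ✗
  (1.5, 2.5, 105°): beam 1 = 3.6235 ≠ 0.5176 ✗
  (3.5, 4.5, 75°): beam 3 = 2.8868 ≠ 1.7321 ✗
  …
  (1.5, 2.5, 255°): r_1=0.5176, r_2=0.5774, r_3=1.7321, r_4=3.6235 — all match ✓
No second candidate reproduces the full scan.

(x, y, θ) = (1.5, 2.5, 255°)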